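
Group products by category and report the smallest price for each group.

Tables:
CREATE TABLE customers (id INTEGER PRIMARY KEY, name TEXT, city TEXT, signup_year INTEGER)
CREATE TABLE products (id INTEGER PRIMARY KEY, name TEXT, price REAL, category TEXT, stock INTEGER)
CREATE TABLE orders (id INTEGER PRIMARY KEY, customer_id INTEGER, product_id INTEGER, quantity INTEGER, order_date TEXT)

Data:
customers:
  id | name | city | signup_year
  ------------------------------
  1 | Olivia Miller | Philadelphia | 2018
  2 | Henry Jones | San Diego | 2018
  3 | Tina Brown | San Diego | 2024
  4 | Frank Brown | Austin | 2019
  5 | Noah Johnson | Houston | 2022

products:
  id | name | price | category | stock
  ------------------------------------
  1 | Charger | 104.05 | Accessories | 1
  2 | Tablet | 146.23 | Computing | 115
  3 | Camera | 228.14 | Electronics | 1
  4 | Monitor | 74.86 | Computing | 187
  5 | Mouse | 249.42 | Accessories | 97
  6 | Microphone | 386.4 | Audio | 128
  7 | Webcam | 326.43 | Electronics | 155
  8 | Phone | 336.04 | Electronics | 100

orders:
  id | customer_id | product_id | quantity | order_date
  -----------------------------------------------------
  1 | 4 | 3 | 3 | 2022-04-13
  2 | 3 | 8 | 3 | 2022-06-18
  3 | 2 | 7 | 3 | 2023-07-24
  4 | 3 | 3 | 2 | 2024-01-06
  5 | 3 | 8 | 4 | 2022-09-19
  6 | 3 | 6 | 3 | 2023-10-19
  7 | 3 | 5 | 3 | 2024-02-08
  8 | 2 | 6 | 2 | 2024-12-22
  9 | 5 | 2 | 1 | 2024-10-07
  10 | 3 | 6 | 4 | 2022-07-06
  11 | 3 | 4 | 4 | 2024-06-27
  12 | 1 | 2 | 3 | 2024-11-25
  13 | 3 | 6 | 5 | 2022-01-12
SELECT category, MIN(price) AS min_price FROM products GROUP BY category

Execution result:
category | min_price
Accessories | 104.05
Audio | 386.40
Computing | 74.86
Electronics | 228.14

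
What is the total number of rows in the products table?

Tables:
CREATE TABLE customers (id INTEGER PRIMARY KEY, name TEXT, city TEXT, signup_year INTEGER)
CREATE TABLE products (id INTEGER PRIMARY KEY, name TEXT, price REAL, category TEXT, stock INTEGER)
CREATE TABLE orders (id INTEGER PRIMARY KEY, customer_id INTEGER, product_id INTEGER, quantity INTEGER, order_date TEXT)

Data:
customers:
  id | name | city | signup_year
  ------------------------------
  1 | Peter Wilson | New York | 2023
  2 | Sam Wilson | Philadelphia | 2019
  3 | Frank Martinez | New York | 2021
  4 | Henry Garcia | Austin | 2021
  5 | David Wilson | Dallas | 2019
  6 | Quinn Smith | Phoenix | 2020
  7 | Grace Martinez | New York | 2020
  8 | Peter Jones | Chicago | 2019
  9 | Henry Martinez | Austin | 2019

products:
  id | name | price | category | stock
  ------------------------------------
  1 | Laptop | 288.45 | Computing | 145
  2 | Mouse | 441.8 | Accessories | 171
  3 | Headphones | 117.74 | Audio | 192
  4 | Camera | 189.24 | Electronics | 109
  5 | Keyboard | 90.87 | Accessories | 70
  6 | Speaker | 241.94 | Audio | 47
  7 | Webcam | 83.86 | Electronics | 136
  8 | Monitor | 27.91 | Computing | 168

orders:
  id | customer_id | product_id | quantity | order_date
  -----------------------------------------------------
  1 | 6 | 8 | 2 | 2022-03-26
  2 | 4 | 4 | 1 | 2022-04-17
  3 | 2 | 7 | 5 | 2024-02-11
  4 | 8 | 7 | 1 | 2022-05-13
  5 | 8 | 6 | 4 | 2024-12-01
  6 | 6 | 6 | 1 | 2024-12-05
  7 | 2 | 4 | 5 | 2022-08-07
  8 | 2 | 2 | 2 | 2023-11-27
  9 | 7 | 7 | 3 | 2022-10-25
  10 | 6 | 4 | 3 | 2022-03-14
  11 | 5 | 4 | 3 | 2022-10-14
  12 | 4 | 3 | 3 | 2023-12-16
SELECT COUNT(*) FROM products

Execution result:
8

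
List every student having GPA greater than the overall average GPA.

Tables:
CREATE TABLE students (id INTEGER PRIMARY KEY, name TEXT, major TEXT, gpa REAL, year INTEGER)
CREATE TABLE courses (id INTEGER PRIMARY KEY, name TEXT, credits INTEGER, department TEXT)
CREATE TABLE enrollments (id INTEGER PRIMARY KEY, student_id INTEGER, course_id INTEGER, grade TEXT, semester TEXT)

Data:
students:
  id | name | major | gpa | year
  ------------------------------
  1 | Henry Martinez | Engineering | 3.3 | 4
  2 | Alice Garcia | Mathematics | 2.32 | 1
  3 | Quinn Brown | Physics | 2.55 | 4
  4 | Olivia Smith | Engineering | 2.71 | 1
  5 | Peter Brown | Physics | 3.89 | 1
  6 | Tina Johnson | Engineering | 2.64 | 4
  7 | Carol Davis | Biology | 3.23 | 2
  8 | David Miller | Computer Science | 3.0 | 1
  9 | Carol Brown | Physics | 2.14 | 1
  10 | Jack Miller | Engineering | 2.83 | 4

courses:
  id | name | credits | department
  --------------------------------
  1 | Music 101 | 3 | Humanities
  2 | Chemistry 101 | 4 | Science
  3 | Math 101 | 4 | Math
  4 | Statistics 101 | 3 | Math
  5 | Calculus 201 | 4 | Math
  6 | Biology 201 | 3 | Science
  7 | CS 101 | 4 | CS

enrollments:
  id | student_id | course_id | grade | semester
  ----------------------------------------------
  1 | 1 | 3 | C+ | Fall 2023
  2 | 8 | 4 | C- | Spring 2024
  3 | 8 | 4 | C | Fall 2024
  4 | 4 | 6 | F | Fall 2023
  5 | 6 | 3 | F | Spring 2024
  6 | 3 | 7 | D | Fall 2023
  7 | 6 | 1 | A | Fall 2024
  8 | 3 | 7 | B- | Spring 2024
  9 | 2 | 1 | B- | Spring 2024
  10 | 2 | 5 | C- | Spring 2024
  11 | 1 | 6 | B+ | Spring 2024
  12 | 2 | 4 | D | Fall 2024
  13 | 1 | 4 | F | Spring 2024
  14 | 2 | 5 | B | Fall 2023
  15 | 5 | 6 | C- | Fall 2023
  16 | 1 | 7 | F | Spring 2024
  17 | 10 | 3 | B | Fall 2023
SELECT name, gpa FROM students WHERE gpa > (SELECT AVG(gpa) FROM students)

Execution result:
name | gpa
Henry Martinez | 3.30
Peter Brown | 3.89
Carol Davis | 3.23
David Miller | 3.00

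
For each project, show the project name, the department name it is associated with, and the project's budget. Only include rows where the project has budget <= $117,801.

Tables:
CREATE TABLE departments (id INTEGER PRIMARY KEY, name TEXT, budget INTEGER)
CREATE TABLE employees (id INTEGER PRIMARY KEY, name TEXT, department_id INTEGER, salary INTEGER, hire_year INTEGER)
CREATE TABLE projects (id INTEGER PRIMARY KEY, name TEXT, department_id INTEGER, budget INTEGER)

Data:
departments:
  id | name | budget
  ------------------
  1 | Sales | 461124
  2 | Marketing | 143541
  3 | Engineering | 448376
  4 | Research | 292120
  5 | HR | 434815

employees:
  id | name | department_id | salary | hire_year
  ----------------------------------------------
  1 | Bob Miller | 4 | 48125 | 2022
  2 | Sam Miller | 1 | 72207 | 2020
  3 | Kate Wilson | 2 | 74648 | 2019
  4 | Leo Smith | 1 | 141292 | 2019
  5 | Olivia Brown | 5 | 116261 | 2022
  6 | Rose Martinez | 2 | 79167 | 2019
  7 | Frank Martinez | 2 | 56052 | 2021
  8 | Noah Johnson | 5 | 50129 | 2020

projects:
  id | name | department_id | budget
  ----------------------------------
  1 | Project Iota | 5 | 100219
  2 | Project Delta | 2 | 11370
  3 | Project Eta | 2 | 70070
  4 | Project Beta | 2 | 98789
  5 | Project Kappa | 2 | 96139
SELECT c.name, p.name AS department, c.budget FROM projects c JOIN departments p ON c.department_id = p.id WHERE c.budget <= 117801

Execution result:
name | department | budget
Project Iota | HR | 100219
Project Delta | Marketing | 11370
Project Eta | Marketing | 70070
Project Beta | Marketing | 98789
Project Kappa | Marketing | 96139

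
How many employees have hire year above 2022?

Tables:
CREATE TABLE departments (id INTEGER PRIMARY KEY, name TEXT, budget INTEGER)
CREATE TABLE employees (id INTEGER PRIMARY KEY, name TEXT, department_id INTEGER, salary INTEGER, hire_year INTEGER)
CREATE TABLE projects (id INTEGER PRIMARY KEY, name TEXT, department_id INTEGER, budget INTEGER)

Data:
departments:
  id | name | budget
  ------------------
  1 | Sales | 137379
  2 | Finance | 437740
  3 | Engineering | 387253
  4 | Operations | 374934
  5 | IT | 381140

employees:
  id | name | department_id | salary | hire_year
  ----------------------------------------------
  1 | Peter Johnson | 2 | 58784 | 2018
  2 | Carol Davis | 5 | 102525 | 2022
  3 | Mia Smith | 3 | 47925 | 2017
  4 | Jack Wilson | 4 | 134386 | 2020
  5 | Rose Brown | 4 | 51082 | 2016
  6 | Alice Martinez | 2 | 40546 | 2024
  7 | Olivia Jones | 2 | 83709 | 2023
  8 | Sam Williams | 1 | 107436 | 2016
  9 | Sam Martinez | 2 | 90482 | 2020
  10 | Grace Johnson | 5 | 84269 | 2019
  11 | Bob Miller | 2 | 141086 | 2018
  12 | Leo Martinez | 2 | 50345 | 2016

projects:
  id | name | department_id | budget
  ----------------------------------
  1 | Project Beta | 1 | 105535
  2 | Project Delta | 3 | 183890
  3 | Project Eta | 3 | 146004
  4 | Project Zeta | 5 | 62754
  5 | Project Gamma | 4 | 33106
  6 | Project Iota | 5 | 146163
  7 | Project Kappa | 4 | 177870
SELECT COUNT(*) FROM employees WHERE hire_year > 2022

Execution result:
2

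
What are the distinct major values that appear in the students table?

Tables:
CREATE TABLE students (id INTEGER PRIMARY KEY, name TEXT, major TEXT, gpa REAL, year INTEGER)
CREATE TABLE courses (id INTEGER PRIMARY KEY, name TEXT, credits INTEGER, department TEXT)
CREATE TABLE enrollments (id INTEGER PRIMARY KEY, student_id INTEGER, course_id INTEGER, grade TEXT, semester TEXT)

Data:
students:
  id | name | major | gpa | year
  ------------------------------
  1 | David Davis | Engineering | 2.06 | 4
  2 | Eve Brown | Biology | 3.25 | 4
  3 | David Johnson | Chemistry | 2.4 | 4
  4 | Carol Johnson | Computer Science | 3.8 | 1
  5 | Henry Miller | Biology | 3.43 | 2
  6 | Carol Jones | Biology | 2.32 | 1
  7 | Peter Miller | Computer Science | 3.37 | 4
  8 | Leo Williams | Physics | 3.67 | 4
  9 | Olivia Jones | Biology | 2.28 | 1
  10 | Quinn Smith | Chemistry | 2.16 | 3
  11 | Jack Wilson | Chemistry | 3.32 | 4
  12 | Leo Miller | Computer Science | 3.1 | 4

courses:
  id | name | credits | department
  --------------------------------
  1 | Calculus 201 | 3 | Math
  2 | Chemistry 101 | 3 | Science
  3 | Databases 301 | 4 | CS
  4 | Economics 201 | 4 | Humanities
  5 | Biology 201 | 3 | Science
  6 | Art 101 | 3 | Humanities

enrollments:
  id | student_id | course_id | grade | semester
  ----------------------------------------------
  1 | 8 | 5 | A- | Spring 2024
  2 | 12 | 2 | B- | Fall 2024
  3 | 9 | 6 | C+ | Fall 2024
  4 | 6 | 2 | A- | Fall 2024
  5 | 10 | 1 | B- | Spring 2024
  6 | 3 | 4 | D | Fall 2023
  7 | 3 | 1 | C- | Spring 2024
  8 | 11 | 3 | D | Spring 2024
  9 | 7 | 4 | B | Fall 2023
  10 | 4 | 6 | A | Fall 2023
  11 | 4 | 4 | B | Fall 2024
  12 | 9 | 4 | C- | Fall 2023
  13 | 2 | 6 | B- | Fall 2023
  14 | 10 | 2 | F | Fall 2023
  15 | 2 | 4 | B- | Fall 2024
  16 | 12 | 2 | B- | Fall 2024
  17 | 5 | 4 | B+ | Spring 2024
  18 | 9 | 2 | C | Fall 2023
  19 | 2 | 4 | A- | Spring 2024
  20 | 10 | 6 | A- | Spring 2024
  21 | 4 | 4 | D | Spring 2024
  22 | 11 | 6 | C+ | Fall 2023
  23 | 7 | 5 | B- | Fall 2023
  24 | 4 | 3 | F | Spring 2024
SELECT DISTINCT major FROM students

Execution result:
major
Engineering
Biology
Chemistry
Computer Science
Physics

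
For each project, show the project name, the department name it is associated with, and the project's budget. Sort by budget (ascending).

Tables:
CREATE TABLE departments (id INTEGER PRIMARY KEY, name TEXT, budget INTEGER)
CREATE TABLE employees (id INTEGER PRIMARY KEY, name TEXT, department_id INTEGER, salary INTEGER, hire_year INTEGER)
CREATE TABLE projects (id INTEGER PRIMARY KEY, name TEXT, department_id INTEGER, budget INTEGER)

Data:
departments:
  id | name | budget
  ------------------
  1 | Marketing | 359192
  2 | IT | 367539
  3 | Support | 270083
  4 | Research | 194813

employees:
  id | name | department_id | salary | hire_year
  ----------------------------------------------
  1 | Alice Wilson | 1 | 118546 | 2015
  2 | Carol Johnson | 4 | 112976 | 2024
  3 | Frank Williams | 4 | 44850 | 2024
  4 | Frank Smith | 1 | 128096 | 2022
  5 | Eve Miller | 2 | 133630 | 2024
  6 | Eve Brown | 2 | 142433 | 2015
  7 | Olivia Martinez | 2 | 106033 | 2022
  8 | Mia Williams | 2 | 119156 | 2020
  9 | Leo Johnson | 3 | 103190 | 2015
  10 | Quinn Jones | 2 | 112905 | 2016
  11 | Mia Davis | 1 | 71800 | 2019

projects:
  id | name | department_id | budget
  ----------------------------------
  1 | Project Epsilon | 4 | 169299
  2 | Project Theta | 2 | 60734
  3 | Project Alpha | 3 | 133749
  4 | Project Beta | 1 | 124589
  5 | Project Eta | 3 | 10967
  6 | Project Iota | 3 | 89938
SELECT c.name, p.name AS department, c.budget FROM projects c JOIN departments p ON c.department_id = p.id ORDER BY c.budget ASC

Execution result:
name | department | budget
Project Eta | Support | 10967
Project Theta | IT | 60734
Project Iota | Support | 89938
Project Beta | Marketing | 124589
Project Alpha | Support | 133749
Project Epsilon | Research | 169299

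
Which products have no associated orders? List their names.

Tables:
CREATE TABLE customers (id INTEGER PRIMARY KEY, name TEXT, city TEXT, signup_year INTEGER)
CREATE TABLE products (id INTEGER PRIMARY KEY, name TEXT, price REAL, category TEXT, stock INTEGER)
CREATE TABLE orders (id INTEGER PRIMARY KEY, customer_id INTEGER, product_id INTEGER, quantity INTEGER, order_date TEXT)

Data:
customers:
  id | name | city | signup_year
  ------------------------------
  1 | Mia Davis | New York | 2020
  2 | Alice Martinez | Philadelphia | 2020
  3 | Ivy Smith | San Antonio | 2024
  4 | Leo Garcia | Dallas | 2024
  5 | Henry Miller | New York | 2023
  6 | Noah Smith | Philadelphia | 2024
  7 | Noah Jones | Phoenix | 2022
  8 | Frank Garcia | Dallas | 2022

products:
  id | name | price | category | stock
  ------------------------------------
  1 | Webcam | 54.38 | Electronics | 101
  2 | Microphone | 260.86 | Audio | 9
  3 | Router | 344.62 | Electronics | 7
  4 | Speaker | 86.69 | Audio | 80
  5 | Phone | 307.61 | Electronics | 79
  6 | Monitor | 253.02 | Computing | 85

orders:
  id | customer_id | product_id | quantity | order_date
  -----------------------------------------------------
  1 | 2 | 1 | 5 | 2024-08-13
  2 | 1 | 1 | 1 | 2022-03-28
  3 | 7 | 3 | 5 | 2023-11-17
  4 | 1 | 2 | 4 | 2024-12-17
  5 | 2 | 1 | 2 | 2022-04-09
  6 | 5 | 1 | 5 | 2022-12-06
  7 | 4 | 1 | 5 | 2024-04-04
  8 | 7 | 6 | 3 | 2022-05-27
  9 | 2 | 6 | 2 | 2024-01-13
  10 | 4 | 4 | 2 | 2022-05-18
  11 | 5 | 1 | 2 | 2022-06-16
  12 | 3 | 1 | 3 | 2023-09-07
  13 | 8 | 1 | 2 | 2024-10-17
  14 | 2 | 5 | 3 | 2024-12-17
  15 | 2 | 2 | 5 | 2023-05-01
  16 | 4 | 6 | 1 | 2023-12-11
SELECT p.name FROM products p LEFT JOIN orders c ON c.product_id = p.id WHERE c.id IS NULL

Execution result:
(no rows)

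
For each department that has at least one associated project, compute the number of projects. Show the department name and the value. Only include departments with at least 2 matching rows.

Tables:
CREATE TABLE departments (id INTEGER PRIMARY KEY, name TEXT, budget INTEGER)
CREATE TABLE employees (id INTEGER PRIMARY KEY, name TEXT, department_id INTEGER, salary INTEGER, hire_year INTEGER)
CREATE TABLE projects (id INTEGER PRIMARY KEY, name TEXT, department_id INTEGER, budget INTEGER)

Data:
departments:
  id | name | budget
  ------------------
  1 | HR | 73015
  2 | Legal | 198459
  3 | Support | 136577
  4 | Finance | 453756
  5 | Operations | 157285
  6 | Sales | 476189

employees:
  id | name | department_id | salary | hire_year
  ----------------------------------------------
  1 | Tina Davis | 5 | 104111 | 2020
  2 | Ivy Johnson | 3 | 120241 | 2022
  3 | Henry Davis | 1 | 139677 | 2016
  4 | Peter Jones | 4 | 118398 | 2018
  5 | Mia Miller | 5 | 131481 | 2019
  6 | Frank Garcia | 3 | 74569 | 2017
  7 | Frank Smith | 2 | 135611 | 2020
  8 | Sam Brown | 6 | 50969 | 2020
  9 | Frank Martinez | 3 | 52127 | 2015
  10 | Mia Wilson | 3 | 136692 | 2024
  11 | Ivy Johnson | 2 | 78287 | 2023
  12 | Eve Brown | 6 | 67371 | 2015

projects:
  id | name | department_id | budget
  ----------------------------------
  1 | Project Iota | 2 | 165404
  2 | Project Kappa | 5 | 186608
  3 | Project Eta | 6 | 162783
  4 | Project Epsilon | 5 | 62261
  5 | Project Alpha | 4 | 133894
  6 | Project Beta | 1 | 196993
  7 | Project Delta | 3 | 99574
SELECT p.name, COUNT(*) AS n FROM projects c JOIN departments p ON c.department_id = p.id GROUP BY p.id, p.name HAVING COUNT(*) >= 2

Execution result:
name | n
Operations | 2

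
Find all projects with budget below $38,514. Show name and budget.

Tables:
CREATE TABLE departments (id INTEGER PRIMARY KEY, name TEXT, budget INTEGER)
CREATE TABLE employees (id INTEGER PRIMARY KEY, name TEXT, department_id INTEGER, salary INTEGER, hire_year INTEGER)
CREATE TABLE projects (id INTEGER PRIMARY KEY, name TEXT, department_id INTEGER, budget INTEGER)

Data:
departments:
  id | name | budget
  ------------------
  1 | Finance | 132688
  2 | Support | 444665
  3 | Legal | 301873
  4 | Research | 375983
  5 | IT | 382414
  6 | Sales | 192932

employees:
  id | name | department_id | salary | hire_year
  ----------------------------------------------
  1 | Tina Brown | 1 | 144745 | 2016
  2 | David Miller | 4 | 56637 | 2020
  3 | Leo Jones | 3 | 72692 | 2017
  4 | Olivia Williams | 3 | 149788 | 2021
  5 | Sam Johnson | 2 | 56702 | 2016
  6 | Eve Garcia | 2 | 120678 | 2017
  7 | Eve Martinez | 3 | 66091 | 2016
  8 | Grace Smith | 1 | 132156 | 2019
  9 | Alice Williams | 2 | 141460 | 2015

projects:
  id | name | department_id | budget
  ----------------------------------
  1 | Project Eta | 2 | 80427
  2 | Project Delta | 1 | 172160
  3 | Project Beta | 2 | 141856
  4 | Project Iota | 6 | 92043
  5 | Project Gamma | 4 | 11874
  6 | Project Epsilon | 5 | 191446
SELECT name, budget FROM projects WHERE budget < 38514

Execution result:
name | budget
Project Gamma | 11874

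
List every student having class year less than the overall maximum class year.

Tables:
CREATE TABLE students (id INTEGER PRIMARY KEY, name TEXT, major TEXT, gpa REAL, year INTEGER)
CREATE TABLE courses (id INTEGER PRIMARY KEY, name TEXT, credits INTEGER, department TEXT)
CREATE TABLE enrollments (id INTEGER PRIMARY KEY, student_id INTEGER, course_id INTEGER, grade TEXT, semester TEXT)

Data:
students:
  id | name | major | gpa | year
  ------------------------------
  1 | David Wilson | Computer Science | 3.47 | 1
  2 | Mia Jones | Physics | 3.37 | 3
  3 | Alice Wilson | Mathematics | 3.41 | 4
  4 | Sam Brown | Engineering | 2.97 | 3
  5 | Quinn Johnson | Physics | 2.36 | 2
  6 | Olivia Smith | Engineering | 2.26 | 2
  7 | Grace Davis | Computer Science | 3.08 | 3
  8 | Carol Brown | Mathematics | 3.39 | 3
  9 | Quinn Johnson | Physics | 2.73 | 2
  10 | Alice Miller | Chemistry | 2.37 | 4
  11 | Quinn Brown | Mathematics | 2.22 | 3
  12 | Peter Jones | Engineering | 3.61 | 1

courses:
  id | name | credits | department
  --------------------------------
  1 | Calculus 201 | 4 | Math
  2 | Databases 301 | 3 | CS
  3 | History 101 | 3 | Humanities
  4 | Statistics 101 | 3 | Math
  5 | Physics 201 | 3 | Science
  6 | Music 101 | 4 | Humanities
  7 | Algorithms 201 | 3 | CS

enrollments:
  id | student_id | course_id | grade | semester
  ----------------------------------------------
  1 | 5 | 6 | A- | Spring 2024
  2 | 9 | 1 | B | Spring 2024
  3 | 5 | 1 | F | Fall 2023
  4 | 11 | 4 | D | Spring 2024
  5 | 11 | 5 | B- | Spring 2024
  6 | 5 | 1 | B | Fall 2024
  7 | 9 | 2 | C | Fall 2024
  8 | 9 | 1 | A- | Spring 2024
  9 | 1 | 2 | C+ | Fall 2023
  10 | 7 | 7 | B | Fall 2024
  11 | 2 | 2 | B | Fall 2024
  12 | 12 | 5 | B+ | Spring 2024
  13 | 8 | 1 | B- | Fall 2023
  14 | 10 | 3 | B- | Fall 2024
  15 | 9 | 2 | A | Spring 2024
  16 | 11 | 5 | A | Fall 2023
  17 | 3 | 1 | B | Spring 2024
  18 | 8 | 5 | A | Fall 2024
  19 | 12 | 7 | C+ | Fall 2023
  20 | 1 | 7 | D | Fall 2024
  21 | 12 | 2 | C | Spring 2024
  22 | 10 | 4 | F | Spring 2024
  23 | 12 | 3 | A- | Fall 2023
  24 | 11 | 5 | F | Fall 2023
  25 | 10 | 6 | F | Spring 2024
SELECT name, year FROM students WHERE year < (SELECT MAX(year) FROM students)

Execution result:
name | year
David Wilson | 1
Mia Jones | 3
Sam Brown | 3
Quinn Johnson | 2
Olivia Smith | 2
Grace Davis | 3
Carol Brown | 3
Quinn Johnson | 2
Quinn Brown | 3
Peter Jones | 1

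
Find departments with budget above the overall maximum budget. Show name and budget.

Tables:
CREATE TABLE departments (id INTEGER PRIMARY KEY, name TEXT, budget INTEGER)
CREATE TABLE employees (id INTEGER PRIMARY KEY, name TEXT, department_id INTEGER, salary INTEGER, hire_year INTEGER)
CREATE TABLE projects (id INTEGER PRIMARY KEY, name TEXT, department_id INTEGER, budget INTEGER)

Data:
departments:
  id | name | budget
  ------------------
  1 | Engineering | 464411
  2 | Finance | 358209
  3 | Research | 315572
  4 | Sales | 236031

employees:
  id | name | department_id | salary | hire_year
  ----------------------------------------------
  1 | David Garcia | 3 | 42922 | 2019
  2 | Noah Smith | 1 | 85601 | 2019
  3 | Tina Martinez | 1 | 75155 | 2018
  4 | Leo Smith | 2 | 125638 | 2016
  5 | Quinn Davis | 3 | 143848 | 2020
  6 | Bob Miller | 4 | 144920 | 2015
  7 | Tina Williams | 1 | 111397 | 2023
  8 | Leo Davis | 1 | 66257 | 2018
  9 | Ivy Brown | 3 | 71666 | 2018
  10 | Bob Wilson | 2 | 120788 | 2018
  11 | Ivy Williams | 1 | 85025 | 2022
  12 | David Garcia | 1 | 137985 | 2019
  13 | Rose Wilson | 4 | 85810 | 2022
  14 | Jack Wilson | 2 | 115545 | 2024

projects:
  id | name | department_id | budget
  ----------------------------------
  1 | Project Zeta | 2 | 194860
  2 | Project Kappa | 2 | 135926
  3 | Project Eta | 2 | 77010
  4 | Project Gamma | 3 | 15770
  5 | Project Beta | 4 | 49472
SELECT name, budget FROM departments WHERE budget > (SELECT MAX(budget) FROM departments)

Execution result:
(no rows)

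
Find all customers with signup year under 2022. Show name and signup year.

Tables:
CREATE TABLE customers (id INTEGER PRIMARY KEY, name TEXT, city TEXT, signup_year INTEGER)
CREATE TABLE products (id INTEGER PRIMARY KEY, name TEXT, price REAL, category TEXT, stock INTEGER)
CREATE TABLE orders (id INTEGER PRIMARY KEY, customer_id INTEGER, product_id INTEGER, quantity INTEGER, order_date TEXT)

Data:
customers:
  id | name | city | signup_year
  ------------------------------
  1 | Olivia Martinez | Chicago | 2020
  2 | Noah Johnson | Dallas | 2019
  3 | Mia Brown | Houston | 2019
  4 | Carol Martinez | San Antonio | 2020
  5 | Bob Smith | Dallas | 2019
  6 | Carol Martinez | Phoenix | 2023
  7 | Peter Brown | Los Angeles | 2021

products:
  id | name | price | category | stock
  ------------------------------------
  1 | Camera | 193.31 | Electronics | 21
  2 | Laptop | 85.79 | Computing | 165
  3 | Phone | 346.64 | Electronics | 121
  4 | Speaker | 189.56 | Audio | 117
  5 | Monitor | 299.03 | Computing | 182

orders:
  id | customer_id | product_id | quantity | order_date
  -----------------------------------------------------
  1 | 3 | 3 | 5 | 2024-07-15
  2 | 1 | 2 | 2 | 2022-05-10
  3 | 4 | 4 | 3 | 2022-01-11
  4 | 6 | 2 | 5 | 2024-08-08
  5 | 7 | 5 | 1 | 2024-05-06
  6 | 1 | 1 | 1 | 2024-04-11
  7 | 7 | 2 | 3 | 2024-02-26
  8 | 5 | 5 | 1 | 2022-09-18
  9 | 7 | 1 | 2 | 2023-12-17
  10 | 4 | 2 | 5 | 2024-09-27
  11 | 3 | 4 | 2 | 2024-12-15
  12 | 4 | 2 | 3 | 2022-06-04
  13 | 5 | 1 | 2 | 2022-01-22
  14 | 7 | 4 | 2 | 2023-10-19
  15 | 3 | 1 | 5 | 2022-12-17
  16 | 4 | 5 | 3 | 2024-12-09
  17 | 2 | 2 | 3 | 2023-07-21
SELECT name, signup_year FROM customers WHERE signup_year < 2022

Execution result:
name | signup_year
Olivia Martinez | 2020
Noah Johnson | 2019
Mia Brown | 2019
Carol Martinez | 2020
Bob Smith | 2019
Peter Brown | 2021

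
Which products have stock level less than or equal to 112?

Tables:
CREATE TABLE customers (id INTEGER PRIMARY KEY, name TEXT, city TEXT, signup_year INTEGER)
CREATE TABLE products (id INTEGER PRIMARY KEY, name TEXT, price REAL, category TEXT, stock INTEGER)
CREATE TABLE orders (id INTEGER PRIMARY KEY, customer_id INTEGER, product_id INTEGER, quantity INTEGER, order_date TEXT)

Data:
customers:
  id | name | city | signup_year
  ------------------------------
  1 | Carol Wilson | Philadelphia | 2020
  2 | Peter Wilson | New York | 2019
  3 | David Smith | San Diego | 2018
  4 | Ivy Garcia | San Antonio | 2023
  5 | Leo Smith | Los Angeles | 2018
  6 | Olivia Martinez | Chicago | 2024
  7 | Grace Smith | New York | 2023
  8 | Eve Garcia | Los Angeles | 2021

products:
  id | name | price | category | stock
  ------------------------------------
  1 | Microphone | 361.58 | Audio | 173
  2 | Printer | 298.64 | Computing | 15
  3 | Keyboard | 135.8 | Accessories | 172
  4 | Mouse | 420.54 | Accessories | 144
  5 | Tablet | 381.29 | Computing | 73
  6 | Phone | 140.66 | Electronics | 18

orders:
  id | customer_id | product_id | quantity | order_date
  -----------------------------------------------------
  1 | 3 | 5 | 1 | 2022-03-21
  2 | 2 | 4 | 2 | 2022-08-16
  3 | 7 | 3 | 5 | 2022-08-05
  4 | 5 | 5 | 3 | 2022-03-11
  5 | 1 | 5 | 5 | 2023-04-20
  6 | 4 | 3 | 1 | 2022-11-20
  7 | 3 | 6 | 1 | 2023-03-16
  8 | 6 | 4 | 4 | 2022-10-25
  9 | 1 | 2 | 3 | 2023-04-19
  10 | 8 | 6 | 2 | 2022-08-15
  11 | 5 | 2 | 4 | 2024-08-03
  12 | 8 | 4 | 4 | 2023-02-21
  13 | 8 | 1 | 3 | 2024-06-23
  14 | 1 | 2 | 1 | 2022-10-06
SELECT name, stock FROM products WHERE stock <= 112

Execution result:
name | stock
Printer | 15
Tablet | 73
Phone | 18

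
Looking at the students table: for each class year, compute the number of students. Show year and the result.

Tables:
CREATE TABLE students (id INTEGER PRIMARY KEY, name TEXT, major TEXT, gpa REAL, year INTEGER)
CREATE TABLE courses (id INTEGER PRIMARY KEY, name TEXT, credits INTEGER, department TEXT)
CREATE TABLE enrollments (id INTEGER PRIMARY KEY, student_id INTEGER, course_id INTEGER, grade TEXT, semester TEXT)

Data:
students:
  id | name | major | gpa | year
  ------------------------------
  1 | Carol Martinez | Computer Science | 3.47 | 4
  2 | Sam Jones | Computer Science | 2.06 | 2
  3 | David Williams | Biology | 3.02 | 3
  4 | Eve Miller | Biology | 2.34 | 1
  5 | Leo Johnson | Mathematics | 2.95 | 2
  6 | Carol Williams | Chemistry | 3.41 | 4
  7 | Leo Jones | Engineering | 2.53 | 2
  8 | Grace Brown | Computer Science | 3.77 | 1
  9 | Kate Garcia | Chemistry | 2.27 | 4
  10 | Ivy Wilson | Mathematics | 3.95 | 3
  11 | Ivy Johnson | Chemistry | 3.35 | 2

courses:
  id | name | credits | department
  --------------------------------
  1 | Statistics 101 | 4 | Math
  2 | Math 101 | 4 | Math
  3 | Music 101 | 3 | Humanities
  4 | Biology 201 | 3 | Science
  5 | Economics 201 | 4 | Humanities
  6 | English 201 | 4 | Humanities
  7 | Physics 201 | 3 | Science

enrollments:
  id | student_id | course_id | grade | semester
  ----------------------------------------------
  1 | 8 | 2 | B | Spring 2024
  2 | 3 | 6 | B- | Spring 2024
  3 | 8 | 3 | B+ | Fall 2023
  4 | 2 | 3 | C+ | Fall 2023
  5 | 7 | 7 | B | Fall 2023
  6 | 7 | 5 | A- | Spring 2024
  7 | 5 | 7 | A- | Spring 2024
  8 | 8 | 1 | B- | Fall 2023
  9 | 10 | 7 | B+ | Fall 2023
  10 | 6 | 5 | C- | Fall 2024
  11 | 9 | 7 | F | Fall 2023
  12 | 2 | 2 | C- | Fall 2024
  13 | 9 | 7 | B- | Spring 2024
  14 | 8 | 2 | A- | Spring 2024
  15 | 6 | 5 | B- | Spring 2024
SELECT year, COUNT(*) AS n FROM students GROUP BY year

Execution result:
year | n
1 | 2
2 | 4
3 | 2
4 | 3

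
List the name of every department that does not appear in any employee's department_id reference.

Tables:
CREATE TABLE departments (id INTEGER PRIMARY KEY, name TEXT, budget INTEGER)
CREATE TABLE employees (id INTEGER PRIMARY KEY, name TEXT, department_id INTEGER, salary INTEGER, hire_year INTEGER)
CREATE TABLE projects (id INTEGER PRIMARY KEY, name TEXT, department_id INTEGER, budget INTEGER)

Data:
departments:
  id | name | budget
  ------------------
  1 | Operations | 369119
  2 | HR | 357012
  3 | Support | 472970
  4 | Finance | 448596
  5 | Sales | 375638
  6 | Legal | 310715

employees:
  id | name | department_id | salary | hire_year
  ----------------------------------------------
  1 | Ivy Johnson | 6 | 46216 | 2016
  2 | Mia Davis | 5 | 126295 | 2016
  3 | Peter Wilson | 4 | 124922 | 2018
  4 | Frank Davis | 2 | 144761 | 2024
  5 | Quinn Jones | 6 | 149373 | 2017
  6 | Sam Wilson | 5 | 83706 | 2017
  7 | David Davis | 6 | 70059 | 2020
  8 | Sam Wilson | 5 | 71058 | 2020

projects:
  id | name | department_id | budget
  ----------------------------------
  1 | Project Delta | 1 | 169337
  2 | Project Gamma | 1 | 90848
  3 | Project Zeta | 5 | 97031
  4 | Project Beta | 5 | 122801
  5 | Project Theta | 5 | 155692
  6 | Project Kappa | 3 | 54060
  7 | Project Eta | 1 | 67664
SELECT p.name FROM departments p LEFT JOIN employees c ON c.department_id = p.id WHERE c.id IS NULL

Execution result:
name
Operations
Support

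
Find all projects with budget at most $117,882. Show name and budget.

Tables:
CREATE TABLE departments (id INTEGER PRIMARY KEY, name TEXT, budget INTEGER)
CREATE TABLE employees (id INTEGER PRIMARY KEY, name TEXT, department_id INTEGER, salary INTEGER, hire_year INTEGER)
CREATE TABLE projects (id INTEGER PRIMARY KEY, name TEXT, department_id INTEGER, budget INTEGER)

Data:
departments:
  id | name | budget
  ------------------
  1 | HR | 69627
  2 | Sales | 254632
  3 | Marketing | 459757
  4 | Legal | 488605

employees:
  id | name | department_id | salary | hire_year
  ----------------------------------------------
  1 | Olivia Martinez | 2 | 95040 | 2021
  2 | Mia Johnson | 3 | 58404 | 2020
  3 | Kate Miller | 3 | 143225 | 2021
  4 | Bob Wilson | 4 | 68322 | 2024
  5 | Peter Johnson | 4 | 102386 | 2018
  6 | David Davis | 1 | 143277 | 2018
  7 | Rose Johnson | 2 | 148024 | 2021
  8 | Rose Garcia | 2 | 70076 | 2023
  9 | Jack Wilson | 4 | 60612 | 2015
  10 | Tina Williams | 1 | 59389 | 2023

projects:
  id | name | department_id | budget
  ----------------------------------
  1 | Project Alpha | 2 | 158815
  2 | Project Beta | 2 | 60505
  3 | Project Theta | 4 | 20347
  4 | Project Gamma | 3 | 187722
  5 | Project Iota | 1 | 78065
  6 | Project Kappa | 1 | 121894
SELECT name, budget FROM projects WHERE budget <= 117882

Execution result:
name | budget
Project Beta | 60505
Project Theta | 20347
Project Iota | 78065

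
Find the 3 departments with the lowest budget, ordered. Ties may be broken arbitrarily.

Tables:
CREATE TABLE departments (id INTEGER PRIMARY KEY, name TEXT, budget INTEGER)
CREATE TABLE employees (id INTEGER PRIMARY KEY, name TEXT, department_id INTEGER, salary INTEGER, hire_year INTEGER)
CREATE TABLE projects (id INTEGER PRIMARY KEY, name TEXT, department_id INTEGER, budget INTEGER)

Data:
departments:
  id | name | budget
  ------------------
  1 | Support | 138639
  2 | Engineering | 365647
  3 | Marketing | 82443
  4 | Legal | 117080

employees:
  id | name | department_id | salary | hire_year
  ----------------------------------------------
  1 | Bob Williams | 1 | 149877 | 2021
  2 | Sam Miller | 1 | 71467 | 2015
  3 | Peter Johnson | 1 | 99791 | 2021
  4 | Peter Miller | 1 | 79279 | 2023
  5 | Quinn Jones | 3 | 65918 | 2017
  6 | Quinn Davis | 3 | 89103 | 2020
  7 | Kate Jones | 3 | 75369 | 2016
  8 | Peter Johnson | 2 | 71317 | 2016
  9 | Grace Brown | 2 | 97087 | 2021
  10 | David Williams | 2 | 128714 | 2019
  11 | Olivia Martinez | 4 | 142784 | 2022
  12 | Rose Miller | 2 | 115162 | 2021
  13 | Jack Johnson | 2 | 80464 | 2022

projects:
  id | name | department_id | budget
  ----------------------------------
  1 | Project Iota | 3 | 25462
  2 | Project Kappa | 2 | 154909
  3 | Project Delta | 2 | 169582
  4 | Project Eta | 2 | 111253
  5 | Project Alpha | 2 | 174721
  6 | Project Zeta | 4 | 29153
SELECT name, budget FROM departments ORDER BY budget ASC LIMIT 3

Execution result:
name | budget
Marketing | 82443
Legal | 117080
Support | 138639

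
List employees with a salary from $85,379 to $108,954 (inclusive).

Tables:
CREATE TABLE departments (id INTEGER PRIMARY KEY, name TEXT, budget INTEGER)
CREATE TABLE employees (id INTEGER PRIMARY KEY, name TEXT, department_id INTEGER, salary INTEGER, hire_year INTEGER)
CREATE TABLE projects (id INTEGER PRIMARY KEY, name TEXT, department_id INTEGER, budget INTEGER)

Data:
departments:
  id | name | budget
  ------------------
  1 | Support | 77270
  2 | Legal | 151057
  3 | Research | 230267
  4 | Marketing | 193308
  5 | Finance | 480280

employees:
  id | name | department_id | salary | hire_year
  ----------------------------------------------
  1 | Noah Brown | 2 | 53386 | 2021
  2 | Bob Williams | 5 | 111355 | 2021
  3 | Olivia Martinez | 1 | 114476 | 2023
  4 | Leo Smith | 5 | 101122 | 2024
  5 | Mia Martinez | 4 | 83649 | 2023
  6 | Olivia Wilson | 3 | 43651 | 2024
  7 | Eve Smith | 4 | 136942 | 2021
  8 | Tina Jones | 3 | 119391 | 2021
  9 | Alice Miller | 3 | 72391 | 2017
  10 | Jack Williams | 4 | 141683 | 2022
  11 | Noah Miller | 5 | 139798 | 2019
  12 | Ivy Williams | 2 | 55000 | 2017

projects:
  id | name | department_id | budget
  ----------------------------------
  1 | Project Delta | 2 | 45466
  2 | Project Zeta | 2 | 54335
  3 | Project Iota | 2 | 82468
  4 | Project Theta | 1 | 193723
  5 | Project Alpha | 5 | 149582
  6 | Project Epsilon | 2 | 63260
SELECT name, salary FROM employees WHERE salary BETWEEN 85379 AND 108954

Execution result:
name | salary
Leo Smith | 101122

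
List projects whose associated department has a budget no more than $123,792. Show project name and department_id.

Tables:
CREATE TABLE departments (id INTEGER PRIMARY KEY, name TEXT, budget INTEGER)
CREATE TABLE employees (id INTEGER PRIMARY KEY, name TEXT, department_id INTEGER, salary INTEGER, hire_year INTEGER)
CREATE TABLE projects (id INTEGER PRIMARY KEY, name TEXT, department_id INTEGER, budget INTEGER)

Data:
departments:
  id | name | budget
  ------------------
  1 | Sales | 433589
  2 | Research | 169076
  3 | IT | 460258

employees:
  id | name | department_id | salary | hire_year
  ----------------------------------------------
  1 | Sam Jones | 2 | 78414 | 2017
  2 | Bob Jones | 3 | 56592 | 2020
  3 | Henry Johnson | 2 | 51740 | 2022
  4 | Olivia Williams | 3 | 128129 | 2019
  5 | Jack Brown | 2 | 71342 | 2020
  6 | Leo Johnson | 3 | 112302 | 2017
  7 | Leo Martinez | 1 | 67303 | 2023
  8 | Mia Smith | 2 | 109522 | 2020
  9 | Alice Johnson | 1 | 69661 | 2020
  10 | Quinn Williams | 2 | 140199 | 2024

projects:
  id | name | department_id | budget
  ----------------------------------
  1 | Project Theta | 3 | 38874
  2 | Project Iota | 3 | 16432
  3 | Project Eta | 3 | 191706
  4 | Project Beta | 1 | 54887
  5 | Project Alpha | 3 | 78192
SELECT name, department_id FROM projects WHERE department_id IN (SELECT id FROM departments WHERE budget <= 123792)

Execution result:
(no rows)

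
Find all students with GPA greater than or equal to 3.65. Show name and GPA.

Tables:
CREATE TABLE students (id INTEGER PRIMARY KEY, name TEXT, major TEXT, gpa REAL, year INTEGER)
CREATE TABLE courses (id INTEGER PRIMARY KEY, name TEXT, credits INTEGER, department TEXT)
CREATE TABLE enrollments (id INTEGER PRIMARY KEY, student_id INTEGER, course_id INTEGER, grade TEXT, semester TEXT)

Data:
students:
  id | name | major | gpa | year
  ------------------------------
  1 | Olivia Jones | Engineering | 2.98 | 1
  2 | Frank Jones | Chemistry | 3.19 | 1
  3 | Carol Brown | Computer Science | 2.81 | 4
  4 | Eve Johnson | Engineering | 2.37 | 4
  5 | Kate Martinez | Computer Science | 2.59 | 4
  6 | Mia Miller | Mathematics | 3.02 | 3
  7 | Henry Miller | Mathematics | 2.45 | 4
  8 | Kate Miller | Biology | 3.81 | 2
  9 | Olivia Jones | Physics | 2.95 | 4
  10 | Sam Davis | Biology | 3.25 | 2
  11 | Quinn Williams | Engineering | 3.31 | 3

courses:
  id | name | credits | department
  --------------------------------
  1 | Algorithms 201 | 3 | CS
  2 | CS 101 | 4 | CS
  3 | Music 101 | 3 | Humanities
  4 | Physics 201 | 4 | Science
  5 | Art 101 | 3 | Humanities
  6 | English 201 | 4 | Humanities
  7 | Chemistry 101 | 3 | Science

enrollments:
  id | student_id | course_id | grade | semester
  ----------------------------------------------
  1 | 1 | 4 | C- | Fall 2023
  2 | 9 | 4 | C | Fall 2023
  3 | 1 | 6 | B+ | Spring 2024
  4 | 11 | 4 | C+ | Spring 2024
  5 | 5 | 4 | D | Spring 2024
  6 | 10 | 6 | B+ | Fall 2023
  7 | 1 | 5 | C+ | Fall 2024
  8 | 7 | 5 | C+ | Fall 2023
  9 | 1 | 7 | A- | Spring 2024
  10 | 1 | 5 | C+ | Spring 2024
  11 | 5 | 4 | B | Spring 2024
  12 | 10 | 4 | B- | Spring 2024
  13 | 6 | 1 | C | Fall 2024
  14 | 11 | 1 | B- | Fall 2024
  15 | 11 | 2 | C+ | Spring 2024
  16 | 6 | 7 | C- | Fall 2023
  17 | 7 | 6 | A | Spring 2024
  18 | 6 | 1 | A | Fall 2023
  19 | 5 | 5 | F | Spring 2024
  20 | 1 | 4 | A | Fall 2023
SELECT name, gpa FROM students WHERE gpa >= 3.65

Execution result:
name | gpa
Kate Miller | 3.81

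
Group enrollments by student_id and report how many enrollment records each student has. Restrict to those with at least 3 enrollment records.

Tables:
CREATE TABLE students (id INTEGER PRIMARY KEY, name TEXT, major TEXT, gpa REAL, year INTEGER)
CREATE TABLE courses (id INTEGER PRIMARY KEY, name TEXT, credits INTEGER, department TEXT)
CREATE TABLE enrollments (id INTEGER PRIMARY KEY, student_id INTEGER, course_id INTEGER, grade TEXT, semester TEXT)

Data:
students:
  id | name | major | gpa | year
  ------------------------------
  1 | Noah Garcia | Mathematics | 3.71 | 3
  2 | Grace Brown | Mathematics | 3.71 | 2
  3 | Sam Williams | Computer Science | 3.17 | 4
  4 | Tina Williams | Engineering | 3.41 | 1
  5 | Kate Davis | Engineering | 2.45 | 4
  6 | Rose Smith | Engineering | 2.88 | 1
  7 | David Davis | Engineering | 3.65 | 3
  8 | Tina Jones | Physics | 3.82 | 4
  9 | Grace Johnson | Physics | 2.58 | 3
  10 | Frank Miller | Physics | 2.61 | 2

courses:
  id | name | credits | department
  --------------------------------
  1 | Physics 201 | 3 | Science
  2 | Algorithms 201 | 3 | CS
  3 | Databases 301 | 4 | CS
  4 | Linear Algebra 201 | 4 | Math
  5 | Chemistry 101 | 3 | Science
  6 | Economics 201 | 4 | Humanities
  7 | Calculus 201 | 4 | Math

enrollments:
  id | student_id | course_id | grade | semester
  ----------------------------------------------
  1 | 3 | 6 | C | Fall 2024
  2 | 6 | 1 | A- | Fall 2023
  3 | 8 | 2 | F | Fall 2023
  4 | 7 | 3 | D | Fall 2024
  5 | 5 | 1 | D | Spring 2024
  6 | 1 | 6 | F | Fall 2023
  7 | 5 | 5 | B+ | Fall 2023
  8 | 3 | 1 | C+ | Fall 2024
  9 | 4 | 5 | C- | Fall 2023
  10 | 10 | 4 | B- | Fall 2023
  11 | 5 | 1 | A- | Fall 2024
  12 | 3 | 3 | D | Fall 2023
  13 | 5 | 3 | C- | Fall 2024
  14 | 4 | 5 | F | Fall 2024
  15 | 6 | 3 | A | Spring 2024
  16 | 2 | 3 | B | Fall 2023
SELECT student_id, COUNT(*) AS enrollment_count FROM enrollments GROUP BY student_id HAVING COUNT(*) >= 3

Execution result:
student_id | enrollment_count
3 | 3
5 | 4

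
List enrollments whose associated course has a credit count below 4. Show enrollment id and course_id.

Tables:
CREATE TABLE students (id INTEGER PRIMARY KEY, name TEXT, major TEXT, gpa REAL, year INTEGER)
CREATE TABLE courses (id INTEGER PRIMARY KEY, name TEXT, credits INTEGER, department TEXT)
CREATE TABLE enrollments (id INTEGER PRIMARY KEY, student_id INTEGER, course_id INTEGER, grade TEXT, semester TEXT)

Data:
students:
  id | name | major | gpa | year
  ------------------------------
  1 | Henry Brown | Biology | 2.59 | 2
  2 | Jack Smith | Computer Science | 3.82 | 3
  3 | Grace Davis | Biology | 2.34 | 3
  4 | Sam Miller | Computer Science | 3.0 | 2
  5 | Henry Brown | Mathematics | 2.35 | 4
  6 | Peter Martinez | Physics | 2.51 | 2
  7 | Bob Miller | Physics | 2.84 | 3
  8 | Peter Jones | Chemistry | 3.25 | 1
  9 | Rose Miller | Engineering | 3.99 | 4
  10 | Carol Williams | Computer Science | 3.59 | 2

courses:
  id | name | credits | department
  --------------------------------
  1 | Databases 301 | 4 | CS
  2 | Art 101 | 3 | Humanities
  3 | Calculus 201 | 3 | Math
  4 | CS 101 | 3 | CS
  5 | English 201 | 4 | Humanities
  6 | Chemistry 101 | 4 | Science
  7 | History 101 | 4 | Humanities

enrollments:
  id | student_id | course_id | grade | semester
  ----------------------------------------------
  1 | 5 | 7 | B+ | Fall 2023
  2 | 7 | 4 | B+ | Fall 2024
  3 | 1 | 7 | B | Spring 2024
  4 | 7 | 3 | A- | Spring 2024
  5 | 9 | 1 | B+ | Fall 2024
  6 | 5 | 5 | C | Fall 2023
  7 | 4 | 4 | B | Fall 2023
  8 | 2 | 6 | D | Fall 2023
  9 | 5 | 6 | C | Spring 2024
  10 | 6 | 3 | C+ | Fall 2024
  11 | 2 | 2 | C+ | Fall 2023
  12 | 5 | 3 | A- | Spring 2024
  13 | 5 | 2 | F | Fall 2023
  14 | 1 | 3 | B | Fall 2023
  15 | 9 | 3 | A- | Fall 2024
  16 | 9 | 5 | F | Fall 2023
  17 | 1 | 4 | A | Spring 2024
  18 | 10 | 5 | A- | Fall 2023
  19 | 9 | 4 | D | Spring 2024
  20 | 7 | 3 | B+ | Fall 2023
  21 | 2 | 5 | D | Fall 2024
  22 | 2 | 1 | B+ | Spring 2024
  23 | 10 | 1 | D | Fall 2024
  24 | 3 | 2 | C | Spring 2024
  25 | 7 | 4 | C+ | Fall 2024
SELECT id, course_id FROM enrollments WHERE course_id IN (SELECT id FROM courses WHERE credits < 4)

Execution result:
id | course_id
2 | 4
4 | 3
7 | 4
10 | 3
11 | 2
12 | 3
13 | 2
14 | 3
15 | 3
17 | 4
19 | 4
20 | 3
24 | 2
25 | 4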